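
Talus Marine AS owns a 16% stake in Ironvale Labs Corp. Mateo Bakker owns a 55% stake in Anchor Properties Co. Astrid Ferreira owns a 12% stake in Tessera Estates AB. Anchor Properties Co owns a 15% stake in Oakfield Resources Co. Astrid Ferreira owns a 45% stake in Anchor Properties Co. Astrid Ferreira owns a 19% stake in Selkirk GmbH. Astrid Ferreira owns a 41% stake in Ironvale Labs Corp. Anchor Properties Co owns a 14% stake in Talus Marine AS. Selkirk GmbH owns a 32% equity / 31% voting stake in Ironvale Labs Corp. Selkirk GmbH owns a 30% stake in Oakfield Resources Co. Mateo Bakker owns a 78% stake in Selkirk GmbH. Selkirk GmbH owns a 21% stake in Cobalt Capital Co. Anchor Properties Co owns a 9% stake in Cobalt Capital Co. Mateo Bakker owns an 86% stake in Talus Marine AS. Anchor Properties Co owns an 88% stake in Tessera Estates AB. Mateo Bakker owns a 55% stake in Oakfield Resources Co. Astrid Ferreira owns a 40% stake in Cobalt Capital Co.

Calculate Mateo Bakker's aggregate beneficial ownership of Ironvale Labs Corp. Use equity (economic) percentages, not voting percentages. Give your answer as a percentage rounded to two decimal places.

39.95%

Mateo reaches Ironvale along 3 paths.
Via Selkirk: 78% × 32% = 24.96%.
Via Anchor → Talus: 55% × 14% × 16% = 1.232%.
Via Talus: 86% × 16% = 13.76%.
Total: 24.96% + 1.232% + 13.76% = 39.952%.
Rounded: 39.95%.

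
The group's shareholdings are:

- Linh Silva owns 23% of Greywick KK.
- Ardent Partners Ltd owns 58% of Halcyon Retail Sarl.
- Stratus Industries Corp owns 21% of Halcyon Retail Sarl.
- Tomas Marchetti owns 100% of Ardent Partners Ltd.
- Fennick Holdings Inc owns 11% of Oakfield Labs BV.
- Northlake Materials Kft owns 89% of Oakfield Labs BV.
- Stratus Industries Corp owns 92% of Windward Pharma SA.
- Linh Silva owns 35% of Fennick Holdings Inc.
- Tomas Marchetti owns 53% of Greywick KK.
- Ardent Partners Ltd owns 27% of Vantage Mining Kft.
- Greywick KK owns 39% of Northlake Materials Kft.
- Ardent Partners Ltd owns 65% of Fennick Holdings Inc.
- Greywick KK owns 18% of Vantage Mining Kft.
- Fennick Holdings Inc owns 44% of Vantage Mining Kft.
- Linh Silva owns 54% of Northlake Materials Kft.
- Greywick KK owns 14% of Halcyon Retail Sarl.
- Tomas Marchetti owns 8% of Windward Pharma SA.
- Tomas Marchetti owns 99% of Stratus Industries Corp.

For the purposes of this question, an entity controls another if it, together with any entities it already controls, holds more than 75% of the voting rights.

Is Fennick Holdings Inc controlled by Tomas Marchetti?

No

Tomas holds 100% of Ardent, so Tomas controls Ardent.
Tomas holds 99% of Stratus, so Tomas controls Stratus.
Ardent and Stratus together hold 58% + 21% = 79% of Halcyon, so Tomas controls Halcyon.
Stratus and Tomas together hold 92% + 8% = 100% of Windward, so Tomas controls Windward.
In Fennick, Tomas's side holds only 65%, not > 75%.
So Tomas does not control Fennick.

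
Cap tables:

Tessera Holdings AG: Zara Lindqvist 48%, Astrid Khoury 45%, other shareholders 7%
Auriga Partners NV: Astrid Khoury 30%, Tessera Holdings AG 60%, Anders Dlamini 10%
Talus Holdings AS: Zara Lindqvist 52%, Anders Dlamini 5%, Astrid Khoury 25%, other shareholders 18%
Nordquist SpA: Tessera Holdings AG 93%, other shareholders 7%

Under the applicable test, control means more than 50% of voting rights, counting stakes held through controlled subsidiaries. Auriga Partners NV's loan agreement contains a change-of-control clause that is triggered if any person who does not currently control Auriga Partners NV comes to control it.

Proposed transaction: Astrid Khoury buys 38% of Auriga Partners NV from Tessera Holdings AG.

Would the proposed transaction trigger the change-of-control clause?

Yes

The purchase adds only to Astrid's holdings (Tessera's stake shrinks), so Astrid is the only person who could newly come to control Auriga.
Astrid's largest direct stake is 45% in Tessera, which does not meet the threshold, so Astrid controls no company.
In Auriga, Astrid's side holds only 30%, not > 50%.
So before the transaction, Astrid does not control Auriga.
After the purchase, Astrid's direct stake in Auriga rises to 30% + 38% = 68%, and Tessera's stake falls to 22%.
Astrid holds 68% of Auriga, so Astrid controls Auriga.
Astrid did not control Auriga before and does after, so the clause is triggered.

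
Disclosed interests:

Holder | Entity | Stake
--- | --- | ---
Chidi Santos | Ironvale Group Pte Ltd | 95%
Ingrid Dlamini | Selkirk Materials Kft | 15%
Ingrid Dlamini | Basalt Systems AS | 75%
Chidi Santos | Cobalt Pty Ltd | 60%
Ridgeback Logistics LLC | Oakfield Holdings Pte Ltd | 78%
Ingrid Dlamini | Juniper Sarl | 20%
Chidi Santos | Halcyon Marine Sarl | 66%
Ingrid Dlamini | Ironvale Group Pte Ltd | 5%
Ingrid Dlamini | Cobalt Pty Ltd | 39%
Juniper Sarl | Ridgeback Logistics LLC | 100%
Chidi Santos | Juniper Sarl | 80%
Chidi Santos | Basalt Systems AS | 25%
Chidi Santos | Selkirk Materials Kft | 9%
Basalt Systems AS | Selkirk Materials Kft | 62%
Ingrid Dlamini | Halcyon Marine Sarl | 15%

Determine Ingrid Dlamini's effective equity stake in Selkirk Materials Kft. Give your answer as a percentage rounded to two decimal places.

Ingrid reaches Selkirk along 2 paths.
Via Basalt: 75% × 62% = 46.5%.
Direct stake: 15% = 15%.
Total: 46.5% + 15% = 61.5%.
Rounded: 61.50%.

61.50%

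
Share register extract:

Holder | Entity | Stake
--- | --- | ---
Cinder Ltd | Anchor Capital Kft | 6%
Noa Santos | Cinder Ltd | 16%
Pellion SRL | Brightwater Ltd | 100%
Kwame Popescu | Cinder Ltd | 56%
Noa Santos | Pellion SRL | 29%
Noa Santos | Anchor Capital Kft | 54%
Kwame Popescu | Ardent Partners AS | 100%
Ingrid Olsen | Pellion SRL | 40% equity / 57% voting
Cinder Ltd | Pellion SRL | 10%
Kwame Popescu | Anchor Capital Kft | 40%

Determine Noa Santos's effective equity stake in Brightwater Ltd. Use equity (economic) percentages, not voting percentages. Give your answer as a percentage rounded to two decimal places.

Noa reaches Brightwater along 2 paths.
Via Cinder → Pellion: 16% × 10% × 100% = 1.6%.
Via Pellion: 29% × 100% = 29%.
Total: 1.6% + 29% = 30.6%.
Rounded: 30.60%.

30.60%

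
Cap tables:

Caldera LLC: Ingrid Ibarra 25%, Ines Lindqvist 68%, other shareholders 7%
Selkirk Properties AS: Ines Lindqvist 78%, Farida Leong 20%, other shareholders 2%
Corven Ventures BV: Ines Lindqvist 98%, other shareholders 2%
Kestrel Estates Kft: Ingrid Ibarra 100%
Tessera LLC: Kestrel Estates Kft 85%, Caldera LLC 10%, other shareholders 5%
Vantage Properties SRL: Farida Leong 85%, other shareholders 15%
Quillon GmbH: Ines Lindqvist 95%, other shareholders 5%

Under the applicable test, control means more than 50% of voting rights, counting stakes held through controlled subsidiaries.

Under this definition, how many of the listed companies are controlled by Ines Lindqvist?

4

Ines holds 68% of Caldera, so Ines controls Caldera.
Ines holds 78% of Selkirk, so Ines controls Selkirk.
Ines holds 98% of Corven, so Ines controls Corven.
Ines holds 95% of Quillon, so Ines controls Quillon.
No other company's threshold is met.
Ines controls 4 companies.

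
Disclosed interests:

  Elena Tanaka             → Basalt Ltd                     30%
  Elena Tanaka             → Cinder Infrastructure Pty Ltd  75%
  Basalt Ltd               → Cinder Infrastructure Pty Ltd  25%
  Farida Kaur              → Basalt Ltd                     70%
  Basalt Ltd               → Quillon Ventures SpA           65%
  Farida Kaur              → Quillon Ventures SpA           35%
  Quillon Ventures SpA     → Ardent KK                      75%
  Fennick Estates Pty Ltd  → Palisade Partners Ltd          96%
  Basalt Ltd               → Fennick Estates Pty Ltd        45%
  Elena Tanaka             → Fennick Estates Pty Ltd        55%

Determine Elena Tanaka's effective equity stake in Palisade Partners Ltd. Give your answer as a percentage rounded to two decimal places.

Elena reaches Palisade along 2 paths.
Via Fennick: 55% × 96% = 52.8%.
Via Basalt → Fennick: 30% × 45% × 96% = 12.96%.
Total: 52.8% + 12.96% = 65.76%.

65.76%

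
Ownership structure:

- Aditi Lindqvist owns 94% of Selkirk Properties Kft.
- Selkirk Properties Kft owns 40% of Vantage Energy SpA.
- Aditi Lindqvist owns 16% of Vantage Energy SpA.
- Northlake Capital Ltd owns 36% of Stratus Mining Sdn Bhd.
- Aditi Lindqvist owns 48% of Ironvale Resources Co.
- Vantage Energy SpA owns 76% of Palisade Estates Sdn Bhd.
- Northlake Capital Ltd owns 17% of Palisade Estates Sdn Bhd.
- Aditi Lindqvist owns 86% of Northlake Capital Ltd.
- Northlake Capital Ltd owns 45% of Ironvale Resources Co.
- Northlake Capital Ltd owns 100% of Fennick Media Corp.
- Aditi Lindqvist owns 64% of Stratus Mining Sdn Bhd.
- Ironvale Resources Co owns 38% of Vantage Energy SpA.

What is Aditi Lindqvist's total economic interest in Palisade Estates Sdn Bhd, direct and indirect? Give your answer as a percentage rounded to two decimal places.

Aditi reaches Palisade along 5 paths.
Via Vantage: 16% × 76% = 12.16%.
Via Selkirk → Vantage: 94% × 40% × 76% = 28.576%.
Via Northlake → Ironvale → Vantage: 86% × 45% × 38% × 76% = 11.17656%.
Via Ironvale → Vantage: 48% × 38% × 76% = 13.8624%.
Via Northlake: 86% × 17% = 14.62%.
Total: 12.16% + 28.576% + 11.17656% + 13.8624% + 14.62% = 80.39496%.
Rounded: 80.39%.

80.39%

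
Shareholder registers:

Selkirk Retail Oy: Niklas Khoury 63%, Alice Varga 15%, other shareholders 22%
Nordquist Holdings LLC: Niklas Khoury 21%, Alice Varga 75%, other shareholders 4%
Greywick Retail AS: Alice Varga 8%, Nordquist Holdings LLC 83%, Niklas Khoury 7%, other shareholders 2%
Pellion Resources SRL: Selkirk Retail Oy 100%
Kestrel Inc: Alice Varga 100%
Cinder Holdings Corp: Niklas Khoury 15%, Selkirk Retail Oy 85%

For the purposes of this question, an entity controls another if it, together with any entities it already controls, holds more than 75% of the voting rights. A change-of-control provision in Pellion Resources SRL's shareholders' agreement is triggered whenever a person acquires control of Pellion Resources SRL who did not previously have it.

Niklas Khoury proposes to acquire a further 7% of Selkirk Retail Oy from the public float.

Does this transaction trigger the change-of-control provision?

No

The purchase changes only Niklas's holdings, so Niklas is the only person who could newly come to control Pellion.
Niklas's largest direct stake is 63% in Selkirk, which does not meet the threshold, so Niklas controls no company.
Neither Niklas nor any entity Niklas controls holds any voting interest in Pellion.
So before the transaction, Niklas does not control Pellion.
After the purchase, Niklas's direct stake in Selkirk rises to 63% + 7% = 70%.
Niklas's side now holds 70% of Selkirk, not > 75%, so Niklas still does not control Selkirk.
After the transaction, neither Niklas nor any entity Niklas controls holds a voting interest in Pellion, so Niklas still does not control it.
No new person acquires control, so the clause is not triggered.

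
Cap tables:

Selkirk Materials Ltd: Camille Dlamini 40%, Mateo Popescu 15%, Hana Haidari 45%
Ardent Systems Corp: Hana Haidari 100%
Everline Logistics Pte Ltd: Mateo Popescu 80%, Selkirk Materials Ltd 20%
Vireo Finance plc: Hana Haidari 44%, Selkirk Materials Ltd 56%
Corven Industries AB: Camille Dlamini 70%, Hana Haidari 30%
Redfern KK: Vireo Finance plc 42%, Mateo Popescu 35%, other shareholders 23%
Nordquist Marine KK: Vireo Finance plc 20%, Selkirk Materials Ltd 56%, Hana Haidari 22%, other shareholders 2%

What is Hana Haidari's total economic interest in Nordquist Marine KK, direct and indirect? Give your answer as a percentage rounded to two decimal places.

61.04%

Hana reaches Nordquist along 4 paths.
Via Vireo: 44% × 20% = 8.8%.
Via Selkirk → Vireo: 45% × 56% × 20% = 5.04%.
Via Selkirk: 45% × 56% = 25.2%.
Direct stake: 22% = 22%.
Total: 8.8% + 5.04% + 25.2% + 22% = 61.04%.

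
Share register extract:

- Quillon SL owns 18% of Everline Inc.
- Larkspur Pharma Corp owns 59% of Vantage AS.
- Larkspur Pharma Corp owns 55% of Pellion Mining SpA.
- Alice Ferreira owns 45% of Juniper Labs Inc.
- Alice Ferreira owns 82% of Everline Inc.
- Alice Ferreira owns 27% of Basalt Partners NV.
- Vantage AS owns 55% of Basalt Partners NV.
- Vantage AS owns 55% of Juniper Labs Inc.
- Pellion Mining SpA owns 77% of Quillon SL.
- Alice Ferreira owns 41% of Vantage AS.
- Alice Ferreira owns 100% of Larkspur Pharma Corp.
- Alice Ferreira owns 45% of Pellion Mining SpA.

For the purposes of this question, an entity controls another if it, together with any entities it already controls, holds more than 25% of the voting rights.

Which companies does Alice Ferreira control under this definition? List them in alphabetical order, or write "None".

Basalt Partners NV, Everline Inc, Juniper Labs Inc, Larkspur Pharma Corp, Pellion Mining SpA, Quillon SL, Vantage AS

Alice holds 100% of Larkspur, so Alice controls Larkspur.
Alice and Larkspur together hold 45% + 55% = 100% of Pellion, so Alice controls Pellion.
Alice and Larkspur together hold 41% + 59% = 100% of Vantage, so Alice controls Vantage.
Alice and Vantage together hold 27% + 55% = 82% of Basalt, so Alice controls Basalt.
Pellion holds 77% of Quillon, so Alice controls Quillon.
Vantage and Alice together hold 55% + 45% = 100% of Juniper, so Alice controls Juniper.
Alice and Quillon together hold 82% + 18% = 100% of Everline, so Alice controls Everline.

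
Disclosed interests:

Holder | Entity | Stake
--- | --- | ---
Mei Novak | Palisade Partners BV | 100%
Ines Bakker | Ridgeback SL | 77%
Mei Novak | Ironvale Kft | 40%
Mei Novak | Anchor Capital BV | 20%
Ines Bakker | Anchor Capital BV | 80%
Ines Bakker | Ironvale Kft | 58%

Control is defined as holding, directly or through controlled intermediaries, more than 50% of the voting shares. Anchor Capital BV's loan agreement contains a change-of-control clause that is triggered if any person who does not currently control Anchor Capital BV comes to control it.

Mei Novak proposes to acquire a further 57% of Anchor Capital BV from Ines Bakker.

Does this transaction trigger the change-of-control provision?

Yes

The purchase adds only to Mei's holdings (Ines's stake shrinks), so Mei is the only person who could newly come to control Anchor.
Mei holds 100% of Palisade, so Mei controls Palisade.
In Anchor, Mei's side holds only 20%, not > 50%.
So before the transaction, Mei does not control Anchor.
After the purchase, Mei's direct stake in Anchor rises to 20% + 57% = 77%, and Ines's stake falls to 23%.
Mei holds 77% of Anchor, so Mei controls Anchor.
Mei did not control Anchor before and does after, so the clause is triggered.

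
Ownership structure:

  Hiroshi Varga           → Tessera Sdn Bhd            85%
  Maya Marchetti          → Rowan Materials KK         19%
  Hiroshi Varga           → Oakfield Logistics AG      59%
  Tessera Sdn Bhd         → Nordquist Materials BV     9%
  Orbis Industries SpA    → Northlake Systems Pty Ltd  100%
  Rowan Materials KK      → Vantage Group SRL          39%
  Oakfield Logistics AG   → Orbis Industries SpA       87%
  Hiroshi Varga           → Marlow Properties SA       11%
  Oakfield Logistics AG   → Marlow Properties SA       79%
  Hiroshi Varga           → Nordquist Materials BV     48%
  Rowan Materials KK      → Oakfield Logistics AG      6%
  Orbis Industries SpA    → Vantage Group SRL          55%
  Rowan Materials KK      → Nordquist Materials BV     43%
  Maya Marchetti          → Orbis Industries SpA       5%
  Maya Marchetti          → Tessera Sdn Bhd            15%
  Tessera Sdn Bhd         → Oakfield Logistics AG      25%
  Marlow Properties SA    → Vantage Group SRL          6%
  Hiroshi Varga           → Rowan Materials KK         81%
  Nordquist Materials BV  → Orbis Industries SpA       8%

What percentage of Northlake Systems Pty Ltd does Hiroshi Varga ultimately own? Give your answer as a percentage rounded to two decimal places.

81.28%

Hiroshi reaches Northlake along 6 paths.
Via Rowan → Oakfield → Orbis: 81% × 6% × 87% × 100% = 4.2282%.
Via Oakfield → Orbis: 59% × 87% × 100% = 51.33%.
Via Tessera → Oakfield → Orbis: 85% × 25% × 87% × 100% = 18.4875%.
Via Nordquist → Orbis: 48% × 8% × 100% = 3.84%.
Via Rowan → Nordquist → Orbis: 81% × 43% × 8% × 100% = 2.7864%.
Via Tessera → Nordquist → Orbis: 85% × 9% × 8% × 100% = 0.612%.
Total: 4.2282% + 51.33% + 18.4875% + 3.84% + 2.7864% + 0.612% = 81.2841%.
Rounded: 81.28%.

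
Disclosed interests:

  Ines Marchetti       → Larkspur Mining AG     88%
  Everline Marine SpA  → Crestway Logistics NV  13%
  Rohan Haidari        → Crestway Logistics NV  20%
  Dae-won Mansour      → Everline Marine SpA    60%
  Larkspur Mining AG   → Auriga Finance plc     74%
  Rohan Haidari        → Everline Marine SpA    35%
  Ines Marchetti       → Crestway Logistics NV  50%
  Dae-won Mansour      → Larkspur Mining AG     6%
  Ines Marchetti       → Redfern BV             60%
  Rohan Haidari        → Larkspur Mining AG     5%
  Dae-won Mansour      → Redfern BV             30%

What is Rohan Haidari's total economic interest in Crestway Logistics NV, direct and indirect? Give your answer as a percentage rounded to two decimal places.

Rohan reaches Crestway along 2 paths.
Direct stake: 20% = 20%.
Via Everline: 35% × 13% = 4.55%.
Total: 20% + 4.55% = 24.55%.

24.55%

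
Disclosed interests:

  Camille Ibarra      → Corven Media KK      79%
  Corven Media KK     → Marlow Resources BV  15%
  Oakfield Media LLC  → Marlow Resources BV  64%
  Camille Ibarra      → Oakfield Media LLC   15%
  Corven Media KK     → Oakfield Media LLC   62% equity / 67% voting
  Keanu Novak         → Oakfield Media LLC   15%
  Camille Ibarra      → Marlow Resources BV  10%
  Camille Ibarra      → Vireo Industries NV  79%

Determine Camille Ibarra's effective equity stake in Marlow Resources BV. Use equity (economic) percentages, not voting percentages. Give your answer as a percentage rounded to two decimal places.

Camille reaches Marlow along 4 paths.
Via Corven → Oakfield: 79% × 62% × 64% = 31.3472%.
Via Oakfield: 15% × 64% = 9.6%.
Via Corven: 79% × 15% = 11.85%.
Direct stake: 10% = 10%.
Total: 31.3472% + 9.6% + 11.85% + 10% = 62.7972%.
Rounded: 62.80%.

62.80%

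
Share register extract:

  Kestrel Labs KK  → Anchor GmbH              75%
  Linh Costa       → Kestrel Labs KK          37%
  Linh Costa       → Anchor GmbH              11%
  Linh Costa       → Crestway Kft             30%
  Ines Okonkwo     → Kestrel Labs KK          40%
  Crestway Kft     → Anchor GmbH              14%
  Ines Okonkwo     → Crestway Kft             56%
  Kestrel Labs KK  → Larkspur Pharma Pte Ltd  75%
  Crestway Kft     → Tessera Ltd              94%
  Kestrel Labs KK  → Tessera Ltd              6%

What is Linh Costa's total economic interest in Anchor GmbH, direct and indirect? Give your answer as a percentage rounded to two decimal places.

Linh reaches Anchor along 3 paths.
Via Kestrel: 37% × 75% = 27.75%.
Via Crestway: 30% × 14% = 4.2%.
Direct stake: 11% = 11%.
Total: 27.75% + 4.2% + 11% = 42.95%.

42.95%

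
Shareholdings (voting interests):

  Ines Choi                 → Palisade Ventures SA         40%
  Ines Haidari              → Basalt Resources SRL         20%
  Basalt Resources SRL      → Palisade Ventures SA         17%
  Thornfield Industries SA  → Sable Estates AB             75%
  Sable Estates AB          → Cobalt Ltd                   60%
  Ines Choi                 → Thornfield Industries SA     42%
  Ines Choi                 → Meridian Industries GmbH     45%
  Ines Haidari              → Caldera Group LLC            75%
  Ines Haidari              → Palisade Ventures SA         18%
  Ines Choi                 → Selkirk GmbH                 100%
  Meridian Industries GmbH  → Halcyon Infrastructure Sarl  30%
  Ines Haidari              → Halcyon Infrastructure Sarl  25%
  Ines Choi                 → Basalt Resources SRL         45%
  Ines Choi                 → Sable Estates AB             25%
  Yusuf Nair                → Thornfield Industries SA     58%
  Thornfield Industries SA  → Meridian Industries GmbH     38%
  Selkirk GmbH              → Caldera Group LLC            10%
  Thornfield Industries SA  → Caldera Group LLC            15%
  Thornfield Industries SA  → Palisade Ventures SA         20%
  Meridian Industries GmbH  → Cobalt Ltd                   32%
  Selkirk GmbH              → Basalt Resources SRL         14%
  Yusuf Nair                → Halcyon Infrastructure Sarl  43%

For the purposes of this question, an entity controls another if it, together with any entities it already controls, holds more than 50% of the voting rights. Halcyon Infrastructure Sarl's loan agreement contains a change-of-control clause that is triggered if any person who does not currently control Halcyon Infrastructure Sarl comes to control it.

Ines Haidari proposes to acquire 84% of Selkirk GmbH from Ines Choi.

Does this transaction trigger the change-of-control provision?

The purchase adds only to Ines Haidari's holdings (Ines Choi's stake shrinks), so Ines Haidari is the only person who could newly come to control Halcyon.
Ines Haidari holds 75% of Caldera, so Ines Haidari controls Caldera.
In Halcyon, Ines Haidari's side holds only 25%, not > 50%.
So before the transaction, Ines Haidari does not control Halcyon.
After the purchase, Ines Haidari holds 84% of Selkirk directly, and Ines Choi's stake falls to 16%.
Ines Haidari holds 84% of Selkirk, so Ines Haidari controls Selkirk.
Ines Haidari and Selkirk together hold 75% + 10% = 85% of Caldera, so Ines Haidari controls Caldera.
After the transaction, Ines Haidari's side holds 25% of Halcyon, not > 50%, so Ines Haidari still does not control Halcyon.
No new person acquires control, so the clause is not triggered.

No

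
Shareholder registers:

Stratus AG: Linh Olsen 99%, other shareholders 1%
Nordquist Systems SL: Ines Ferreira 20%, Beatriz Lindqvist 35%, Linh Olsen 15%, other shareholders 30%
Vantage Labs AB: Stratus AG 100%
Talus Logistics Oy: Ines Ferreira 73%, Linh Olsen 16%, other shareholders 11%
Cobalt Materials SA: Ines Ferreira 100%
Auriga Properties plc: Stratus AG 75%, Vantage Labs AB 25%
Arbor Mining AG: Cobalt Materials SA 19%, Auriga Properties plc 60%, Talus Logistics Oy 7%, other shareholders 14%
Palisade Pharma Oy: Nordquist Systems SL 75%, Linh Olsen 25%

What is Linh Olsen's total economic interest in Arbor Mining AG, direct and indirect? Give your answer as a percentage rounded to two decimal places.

Linh reaches Arbor along 3 paths.
Via Stratus → Auriga: 99% × 75% × 60% = 44.55%.
Via Stratus → Vantage → Auriga: 99% × 100% × 25% × 60% = 14.85%.
Via Talus: 16% × 7% = 1.12%.
Total: 44.55% + 14.85% + 1.12% = 60.52%.

60.52%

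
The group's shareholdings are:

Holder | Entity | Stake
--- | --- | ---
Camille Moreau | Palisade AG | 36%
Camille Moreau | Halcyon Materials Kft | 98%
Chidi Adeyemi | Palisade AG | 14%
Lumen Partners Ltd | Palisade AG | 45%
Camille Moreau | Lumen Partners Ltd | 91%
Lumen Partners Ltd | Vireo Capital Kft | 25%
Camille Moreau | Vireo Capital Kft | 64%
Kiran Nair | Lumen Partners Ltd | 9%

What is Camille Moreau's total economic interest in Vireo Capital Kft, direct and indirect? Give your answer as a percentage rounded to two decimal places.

Camille reaches Vireo along 2 paths.
Via Lumen: 91% × 25% = 22.75%.
Direct stake: 64% = 64%.
Total: 22.75% + 64% = 86.75%.

86.75%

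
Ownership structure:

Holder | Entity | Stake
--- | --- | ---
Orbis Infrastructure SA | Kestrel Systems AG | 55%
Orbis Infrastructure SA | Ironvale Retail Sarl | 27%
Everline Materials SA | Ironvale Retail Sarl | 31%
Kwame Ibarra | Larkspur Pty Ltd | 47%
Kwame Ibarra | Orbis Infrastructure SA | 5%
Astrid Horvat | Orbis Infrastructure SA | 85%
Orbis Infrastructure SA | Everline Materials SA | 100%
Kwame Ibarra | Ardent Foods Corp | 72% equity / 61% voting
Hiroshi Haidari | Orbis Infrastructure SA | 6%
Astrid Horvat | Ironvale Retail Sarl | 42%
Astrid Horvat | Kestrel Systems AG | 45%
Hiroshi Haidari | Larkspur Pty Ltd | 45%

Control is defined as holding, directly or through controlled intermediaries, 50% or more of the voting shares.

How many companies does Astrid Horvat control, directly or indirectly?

4

Astrid holds 85% of Orbis, so Astrid controls Orbis.
Orbis holds 100% of Everline, so Astrid controls Everline.
Orbis and Astrid together hold 55% + 45% = 100% of Kestrel, so Astrid controls Kestrel.
Orbis and Astrid and Everline together hold 27% + 42% + 31% = 100% of Ironvale, so Astrid controls Ironvale.
No other company's threshold is met.
Astrid controls 4 companies.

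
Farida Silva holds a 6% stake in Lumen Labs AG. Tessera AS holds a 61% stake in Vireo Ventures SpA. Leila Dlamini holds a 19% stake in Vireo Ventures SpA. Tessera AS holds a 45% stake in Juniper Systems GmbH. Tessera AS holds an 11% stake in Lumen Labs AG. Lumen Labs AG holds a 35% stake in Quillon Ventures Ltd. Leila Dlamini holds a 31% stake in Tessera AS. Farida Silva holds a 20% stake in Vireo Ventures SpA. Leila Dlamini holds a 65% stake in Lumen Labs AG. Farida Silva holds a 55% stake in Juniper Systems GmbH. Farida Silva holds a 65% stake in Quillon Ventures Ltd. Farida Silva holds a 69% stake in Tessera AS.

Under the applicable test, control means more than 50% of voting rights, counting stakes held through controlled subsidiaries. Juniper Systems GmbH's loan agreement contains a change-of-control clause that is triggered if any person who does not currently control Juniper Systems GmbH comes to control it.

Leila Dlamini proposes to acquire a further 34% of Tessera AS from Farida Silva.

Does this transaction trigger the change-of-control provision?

The purchase adds only to Leila's holdings (Farida's stake shrinks), so Leila is the only person who could newly come to control Juniper.
Leila holds 65% of Lumen, so Leila controls Lumen.
Neither Leila nor any entity Leila controls holds any voting interest in Juniper.
So before the transaction, Leila does not control Juniper.
After the purchase, Leila's direct stake in Tessera rises to 31% + 34% = 65%, and Farida's stake falls to 35%.
Leila holds 65% of Tessera, so Leila controls Tessera.
Tessera and Leila together hold 61% + 19% = 80% of Vireo, so Leila controls Vireo.
Tessera and Leila together hold 11% + 65% = 76% of Lumen, so Leila controls Lumen.
After the transaction, Leila's side holds 45% of Juniper, not > 50%, so Leila still does not control Juniper.
No new person acquires control, so the clause is not triggered.

No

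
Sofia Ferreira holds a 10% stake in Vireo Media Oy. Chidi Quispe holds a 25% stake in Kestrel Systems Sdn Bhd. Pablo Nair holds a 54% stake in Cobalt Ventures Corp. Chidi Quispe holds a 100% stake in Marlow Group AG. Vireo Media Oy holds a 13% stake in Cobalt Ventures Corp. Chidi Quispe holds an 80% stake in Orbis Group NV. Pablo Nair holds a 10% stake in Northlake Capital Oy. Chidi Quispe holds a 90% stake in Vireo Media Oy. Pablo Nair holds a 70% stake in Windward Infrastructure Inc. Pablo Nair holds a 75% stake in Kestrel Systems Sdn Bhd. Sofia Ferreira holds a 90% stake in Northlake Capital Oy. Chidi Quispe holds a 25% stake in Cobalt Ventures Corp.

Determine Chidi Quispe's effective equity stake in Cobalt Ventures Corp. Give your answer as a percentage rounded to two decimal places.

Chidi reaches Cobalt along 2 paths.
Via Vireo: 90% × 13% = 11.7%.
Direct stake: 25% = 25%.
Total: 11.7% + 25% = 36.7%.
Rounded: 36.70%.

36.70%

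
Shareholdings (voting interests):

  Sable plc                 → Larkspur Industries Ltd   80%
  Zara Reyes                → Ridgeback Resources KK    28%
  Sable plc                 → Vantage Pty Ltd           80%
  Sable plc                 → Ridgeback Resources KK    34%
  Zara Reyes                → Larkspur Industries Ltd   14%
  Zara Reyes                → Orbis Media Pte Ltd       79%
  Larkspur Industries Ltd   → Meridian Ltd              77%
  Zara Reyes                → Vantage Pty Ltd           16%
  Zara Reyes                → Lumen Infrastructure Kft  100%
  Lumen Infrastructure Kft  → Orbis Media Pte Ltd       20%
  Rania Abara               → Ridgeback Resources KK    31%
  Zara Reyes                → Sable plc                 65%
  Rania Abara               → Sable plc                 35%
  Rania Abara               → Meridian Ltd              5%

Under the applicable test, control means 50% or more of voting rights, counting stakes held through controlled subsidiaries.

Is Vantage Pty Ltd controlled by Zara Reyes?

Yes

Zara holds 65% of Sable, so Zara controls Sable.
Zara and Sable together hold 16% + 80% = 96% of Vantage, so Zara controls Vantage.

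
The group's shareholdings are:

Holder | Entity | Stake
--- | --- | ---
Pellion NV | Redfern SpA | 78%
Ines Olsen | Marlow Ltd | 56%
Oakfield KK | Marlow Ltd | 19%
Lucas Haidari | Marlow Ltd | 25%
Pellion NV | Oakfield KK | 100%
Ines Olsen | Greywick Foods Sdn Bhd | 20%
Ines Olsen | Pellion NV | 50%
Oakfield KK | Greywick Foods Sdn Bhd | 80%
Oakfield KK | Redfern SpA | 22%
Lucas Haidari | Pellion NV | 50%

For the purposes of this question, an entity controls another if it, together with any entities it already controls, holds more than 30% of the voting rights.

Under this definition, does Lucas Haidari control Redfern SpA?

Yes

Lucas holds 50% of Pellion, so Lucas controls Pellion.
Pellion holds 100% of Oakfield, so Lucas controls Oakfield.
Oakfield and Pellion together hold 22% + 78% = 100% of Redfern, so Lucas controls Redfern.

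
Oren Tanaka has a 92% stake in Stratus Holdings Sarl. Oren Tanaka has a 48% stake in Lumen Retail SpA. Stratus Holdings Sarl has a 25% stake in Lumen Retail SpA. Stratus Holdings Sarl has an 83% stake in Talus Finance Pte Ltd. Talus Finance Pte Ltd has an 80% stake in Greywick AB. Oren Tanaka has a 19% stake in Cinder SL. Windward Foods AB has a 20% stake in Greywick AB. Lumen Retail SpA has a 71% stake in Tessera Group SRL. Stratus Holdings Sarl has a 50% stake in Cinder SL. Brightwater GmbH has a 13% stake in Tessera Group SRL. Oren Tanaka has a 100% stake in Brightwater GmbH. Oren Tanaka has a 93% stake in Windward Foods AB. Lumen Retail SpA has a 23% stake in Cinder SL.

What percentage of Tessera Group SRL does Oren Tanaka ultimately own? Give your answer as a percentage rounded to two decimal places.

63.41%

Oren reaches Tessera along 3 paths.
Via Stratus → Lumen: 92% × 25% × 71% = 16.33%.
Via Lumen: 48% × 71% = 34.08%.
Via Brightwater: 100% × 13% = 13%.
Total: 16.33% + 34.08% + 13% = 63.41%.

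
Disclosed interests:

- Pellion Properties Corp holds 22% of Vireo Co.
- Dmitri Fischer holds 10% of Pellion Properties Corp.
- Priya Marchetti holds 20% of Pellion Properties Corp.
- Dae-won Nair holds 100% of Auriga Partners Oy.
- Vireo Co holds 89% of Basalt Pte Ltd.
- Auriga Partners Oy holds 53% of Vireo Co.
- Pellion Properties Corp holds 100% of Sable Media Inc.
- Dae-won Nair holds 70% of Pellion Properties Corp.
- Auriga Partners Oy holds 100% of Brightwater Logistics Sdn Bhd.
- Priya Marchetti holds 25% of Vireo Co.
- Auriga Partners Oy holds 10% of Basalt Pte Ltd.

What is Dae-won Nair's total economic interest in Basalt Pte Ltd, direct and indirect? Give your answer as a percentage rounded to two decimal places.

Dae-won reaches Basalt along 3 paths.
Via Auriga: 100% × 10% = 10%.
Via Pellion → Vireo: 70% × 22% × 89% = 13.706%.
Via Auriga → Vireo: 100% × 53% × 89% = 47.17%.
Total: 10% + 13.706% + 47.17% = 70.876%.
Rounded: 70.88%.

70.88%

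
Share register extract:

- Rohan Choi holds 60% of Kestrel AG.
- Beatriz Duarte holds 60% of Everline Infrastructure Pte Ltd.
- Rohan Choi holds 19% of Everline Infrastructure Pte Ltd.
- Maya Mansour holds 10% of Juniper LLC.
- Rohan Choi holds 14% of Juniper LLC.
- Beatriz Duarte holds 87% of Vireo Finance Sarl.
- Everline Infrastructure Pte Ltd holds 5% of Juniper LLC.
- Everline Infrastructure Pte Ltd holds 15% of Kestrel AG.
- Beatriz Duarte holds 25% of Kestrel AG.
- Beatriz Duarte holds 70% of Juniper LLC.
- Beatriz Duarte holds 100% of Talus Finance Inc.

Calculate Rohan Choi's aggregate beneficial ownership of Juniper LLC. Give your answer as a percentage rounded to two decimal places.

Rohan reaches Juniper along 2 paths.
Direct stake: 14% = 14%.
Via Everline: 19% × 5% = 0.95%.
Total: 14% + 0.95% = 14.95%.

14.95%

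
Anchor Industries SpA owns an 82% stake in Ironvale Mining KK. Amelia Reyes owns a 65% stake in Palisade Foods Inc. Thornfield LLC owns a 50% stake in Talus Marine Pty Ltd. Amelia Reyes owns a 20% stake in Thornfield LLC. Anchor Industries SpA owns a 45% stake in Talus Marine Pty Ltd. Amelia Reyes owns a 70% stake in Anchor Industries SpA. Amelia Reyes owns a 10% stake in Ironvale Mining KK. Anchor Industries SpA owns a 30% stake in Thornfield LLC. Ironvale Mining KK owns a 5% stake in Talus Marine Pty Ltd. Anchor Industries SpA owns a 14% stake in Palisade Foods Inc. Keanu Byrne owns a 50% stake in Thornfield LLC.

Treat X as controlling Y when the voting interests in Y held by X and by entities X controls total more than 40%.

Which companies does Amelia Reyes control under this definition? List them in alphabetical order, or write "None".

Amelia holds 70% of Anchor, so Amelia controls Anchor.
Amelia and Anchor together hold 20% + 30% = 50% of Thornfield, so Amelia controls Thornfield.
Amelia and Anchor together hold 65% + 14% = 79% of Palisade, so Amelia controls Palisade.
Anchor and Amelia together hold 82% + 10% = 92% of Ironvale, so Amelia controls Ironvale.
Ironvale and Anchor and Thornfield together hold 5% + 45% + 50% = 100% of Talus, so Amelia controls Talus.

Anchor Industries SpA, Ironvale Mining KK, Palisade Foods Inc, Talus Marine Pty Ltd, Thornfield LLC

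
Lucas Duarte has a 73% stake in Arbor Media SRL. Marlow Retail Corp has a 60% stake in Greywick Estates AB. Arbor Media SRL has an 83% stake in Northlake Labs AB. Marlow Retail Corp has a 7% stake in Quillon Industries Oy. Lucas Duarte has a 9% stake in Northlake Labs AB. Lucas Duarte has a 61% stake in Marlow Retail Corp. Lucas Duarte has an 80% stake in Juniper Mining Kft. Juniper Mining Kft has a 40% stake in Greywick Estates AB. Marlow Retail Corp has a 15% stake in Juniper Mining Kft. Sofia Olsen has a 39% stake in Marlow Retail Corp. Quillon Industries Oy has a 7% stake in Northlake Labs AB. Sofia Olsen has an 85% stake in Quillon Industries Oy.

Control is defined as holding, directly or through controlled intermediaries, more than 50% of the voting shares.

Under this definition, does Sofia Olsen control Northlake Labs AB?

Sofia holds 85% of Quillon, so Sofia controls Quillon.
In Northlake, Sofia's side holds only 7%, not > 50%.
So Sofia does not control Northlake.

No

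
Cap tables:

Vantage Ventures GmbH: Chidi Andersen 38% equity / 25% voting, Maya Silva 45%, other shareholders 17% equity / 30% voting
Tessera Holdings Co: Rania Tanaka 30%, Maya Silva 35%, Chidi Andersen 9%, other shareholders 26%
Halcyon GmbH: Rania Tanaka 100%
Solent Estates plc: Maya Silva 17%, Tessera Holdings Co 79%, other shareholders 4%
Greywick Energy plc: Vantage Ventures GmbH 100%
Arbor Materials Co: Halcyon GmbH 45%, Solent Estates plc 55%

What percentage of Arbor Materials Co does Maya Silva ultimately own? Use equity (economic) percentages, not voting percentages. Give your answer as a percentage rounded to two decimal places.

Maya reaches Arbor along 2 paths.
Via Solent: 17% × 55% = 9.35%.
Via Tessera → Solent: 35% × 79% × 55% = 15.2075%.
Total: 9.35% + 15.2075% = 24.5575%.
Rounded: 24.56%.

24.56%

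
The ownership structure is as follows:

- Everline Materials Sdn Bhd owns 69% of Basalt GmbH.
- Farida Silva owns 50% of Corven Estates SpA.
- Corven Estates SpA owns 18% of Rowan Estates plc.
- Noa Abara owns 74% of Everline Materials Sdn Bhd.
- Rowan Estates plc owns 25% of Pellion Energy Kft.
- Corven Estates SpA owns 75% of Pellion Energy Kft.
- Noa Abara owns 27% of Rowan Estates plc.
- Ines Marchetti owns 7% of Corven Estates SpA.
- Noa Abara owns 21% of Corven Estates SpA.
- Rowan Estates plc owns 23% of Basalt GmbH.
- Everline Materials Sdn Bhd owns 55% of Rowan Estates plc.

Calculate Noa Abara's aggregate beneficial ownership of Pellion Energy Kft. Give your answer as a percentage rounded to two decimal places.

Noa reaches Pellion along 4 paths.
Via Everline → Rowan: 74% × 55% × 25% = 10.175%.
Via Rowan: 27% × 25% = 6.75%.
Via Corven → Rowan: 21% × 18% × 25% = 0.945%.
Via Corven: 21% × 75% = 15.75%.
Total: 10.175% + 6.75% + 0.945% + 15.75% = 33.62%.

33.62%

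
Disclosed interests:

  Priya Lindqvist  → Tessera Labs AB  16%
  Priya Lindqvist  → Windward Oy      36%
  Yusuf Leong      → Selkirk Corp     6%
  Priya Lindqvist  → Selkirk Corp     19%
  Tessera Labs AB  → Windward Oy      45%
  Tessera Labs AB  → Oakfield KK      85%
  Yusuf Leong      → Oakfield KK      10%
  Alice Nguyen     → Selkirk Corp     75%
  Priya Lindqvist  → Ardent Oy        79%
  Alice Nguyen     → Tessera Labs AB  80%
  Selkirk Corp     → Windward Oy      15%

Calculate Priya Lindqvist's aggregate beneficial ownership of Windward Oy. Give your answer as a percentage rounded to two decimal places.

Priya reaches Windward along 3 paths.
Direct stake: 36% = 36%.
Via Tessera: 16% × 45% = 7.2%.
Via Selkirk: 19% × 15% = 2.85%.
Total: 36% + 7.2% + 2.85% = 46.05%.

46.05%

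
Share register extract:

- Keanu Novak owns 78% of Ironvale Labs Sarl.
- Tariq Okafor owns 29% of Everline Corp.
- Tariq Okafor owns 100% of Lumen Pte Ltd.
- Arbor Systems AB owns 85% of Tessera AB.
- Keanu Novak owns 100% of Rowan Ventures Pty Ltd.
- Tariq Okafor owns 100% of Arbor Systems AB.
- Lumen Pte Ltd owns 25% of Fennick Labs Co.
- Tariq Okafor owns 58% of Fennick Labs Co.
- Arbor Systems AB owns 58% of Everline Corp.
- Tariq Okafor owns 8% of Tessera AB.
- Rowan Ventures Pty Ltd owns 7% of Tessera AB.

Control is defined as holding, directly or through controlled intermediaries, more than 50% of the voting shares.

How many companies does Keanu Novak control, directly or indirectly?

Keanu holds 100% of Rowan, so Keanu controls Rowan.
Keanu holds 78% of Ironvale, so Keanu controls Ironvale.
No other company's threshold is met.
Keanu controls 2 companies.

2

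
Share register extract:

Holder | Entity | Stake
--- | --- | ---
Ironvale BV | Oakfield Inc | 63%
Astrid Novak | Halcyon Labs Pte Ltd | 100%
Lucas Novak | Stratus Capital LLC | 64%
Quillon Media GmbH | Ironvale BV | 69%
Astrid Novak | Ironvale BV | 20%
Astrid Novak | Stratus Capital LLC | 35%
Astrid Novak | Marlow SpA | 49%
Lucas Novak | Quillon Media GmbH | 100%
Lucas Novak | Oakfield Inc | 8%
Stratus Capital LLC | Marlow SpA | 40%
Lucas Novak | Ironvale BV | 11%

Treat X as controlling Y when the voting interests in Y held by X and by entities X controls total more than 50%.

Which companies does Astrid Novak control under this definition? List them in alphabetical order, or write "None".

Halcyon Labs Pte Ltd

Astrid holds 100% of Halcyon, so Astrid controls Halcyon.
No other company's threshold is met.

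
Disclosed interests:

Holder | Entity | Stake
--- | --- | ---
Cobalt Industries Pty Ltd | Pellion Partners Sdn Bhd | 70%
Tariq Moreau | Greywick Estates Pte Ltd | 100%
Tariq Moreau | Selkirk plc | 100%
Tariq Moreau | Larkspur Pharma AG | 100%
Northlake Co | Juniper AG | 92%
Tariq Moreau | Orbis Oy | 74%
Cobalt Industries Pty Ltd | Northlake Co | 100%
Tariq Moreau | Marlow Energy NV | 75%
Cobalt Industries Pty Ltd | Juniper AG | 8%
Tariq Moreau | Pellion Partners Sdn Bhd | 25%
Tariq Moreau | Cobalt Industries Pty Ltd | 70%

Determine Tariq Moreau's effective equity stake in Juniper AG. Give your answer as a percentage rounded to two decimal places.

Tariq reaches Juniper along 2 paths.
Via Cobalt: 70% × 8% = 5.6%.
Via Cobalt → Northlake: 70% × 100% × 92% = 64.4%.
Total: 5.6% + 64.4% = 70%.
Rounded: 70.00%.

70.00%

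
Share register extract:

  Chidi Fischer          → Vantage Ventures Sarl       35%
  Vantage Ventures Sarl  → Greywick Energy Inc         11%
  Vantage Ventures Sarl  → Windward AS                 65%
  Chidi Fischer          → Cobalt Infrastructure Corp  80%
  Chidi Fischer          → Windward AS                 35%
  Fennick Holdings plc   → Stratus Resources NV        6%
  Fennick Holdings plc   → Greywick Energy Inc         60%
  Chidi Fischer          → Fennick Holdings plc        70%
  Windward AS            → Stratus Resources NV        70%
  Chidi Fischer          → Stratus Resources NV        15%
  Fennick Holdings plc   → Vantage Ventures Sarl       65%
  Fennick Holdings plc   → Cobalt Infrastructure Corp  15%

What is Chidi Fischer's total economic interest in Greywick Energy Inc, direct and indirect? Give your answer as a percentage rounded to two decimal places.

50.86%

Chidi reaches Greywick along 3 paths.
Via Fennick: 70% × 60% = 42%.
Via Fennick → Vantage: 70% × 65% × 11% = 5.005%.
Via Vantage: 35% × 11% = 3.85%.
Total: 42% + 5.005% + 3.85% = 50.855%.
Rounded: 50.86%.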